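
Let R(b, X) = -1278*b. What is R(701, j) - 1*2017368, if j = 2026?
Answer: -2913246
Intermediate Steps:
R(701, j) - 1*2017368 = -1278*701 - 1*2017368 = -895878 - 2017368 = -2913246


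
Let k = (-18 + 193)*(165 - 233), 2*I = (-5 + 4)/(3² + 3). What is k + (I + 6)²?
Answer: -6833951/576 ≈ -11865.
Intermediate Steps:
I = -1/24 (I = ((-5 + 4)/(3² + 3))/2 = (-1/(9 + 3))/2 = (-1/12)/2 = (-1*1/12)/2 = (½)*(-1/12) = -1/24 ≈ -0.041667)
k = -11900 (k = 175*(-68) = -11900)
k + (I + 6)² = -11900 + (-1/24 + 6)² = -11900 + (143/24)² = -11900 + 20449/576 = -6833951/576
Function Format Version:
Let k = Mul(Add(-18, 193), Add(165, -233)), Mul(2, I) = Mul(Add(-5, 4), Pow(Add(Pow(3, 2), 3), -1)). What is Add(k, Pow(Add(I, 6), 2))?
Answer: Rational(-6833951, 576) ≈ -11865.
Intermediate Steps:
I = Rational(-1, 24) (I = Mul(Rational(1, 2), Mul(Add(-5, 4), Pow(Add(Pow(3, 2), 3), -1))) = Mul(Rational(1, 2), Mul(-1, Pow(Add(9, 3), -1))) = Mul(Rational(1, 2), Mul(-1, Pow(12, -1))) = Mul(Rational(1, 2), Mul(-1, Rational(1, 12))) = Mul(Rational(1, 2), Rational(-1, 12)) = Rational(-1, 24) ≈ -0.041667)
k = -11900 (k = Mul(175, -68) = -11900)
Add(k, Pow(Add(I, 6), 2)) = Add(-11900, Pow(Add(Rational(-1, 24), 6), 2)) = Add(-11900, Pow(Rational(143, 24), 2)) = Add(-11900, Rational(20449, 576)) = Rational(-6833951, 576)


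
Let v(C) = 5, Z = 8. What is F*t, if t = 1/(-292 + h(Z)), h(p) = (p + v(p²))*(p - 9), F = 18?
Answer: -18/305 ≈ -0.059016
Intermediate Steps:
h(p) = (-9 + p)*(5 + p) (h(p) = (p + 5)*(p - 9) = (5 + p)*(-9 + p) = (-9 + p)*(5 + p))
t = -1/305 (t = 1/(-292 + (-45 + 8² - 4*8)) = 1/(-292 + (-45 + 64 - 32)) = 1/(-292 - 13) = 1/(-305) = -1/305 ≈ -0.0032787)
F*t = 18*(-1/305) = -18/305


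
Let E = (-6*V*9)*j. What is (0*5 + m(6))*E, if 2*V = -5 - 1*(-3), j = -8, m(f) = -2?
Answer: 864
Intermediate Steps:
V = -1 (V = (-5 - 1*(-3))/2 = (-5 + 3)/2 = (½)*(-2) = -1)
E = -432 (E = (-6*(-1)*9)*(-8) = (6*9)*(-8) = 54*(-8) = -432)
(0*5 + m(6))*E = (0*5 - 2)*(-432) = (0 - 2)*(-432) = -2*(-432) = 864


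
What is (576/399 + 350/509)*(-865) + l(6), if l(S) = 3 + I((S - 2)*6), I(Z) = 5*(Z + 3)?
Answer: -115458284/67697 ≈ -1705.5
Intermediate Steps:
I(Z) = 15 + 5*Z (I(Z) = 5*(3 + Z) = 15 + 5*Z)
l(S) = -42 + 30*S (l(S) = 3 + (15 + 5*((S - 2)*6)) = 3 + (15 + 5*((-2 + S)*6)) = 3 + (15 + 5*(-12 + 6*S)) = 3 + (15 + (-60 + 30*S)) = 3 + (-45 + 30*S) = -42 + 30*S)
(576/399 + 350/509)*(-865) + l(6) = (576/399 + 350/509)*(-865) + (-42 + 30*6) = (576*(1/399) + 350*(1/509))*(-865) + (-42 + 180) = (192/133 + 350/509)*(-865) + 138 = (144278/67697)*(-865) + 138 = -124800470/67697 + 138 = -115458284/67697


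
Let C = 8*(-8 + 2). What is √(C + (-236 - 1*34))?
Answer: I*√318 ≈ 17.833*I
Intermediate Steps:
C = -48 (C = 8*(-6) = -48)
√(C + (-236 - 1*34)) = √(-48 + (-236 - 1*34)) = √(-48 + (-236 - 34)) = √(-48 - 270) = √(-318) = I*√318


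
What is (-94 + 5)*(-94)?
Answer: 8366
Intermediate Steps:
(-94 + 5)*(-94) = -89*(-94) = 8366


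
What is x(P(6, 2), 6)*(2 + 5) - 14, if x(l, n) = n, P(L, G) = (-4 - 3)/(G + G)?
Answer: 28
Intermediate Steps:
P(L, G) = -7/(2*G) (P(L, G) = -7*1/(2*G) = -7/(2*G))
x(P(6, 2), 6)*(2 + 5) - 14 = 6*(2 + 5) - 14 = 6*7 - 14 = 42 - 14 = 28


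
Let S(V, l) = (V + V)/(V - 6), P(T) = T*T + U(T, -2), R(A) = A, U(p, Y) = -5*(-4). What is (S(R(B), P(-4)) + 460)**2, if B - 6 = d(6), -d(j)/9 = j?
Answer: 17272336/81 ≈ 2.1324e+5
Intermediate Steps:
d(j) = -9*j
B = -48 (B = 6 - 9*6 = 6 - 54 = -48)
U(p, Y) = 20
P(T) = 20 + T**2 (P(T) = T*T + 20 = T**2 + 20 = 20 + T**2)
S(V, l) = 2*V/(-6 + V) (S(V, l) = (2*V)/(-6 + V) = 2*V/(-6 + V))
(S(R(B), P(-4)) + 460)**2 = (2*(-48)/(-6 - 48) + 460)**2 = (2*(-48)/(-54) + 460)**2 = (2*(-48)*(-1/54) + 460)**2 = (16/9 + 460)**2 = (4156/9)**2 = 17272336/81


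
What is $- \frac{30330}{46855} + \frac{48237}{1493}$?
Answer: $\frac{442972389}{13990903} \approx 31.661$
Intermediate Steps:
$- \frac{30330}{46855} + \frac{48237}{1493} = \left(-30330\right) \frac{1}{46855} + 48237 \cdot \frac{1}{1493} = - \frac{6066}{9371} + \frac{48237}{1493} = \frac{442972389}{13990903}$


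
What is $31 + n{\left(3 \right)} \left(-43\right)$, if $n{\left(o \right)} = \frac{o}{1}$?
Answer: $-98$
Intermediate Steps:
$n{\left(o \right)} = o$ ($n{\left(o \right)} = o 1 = o$)
$31 + n{\left(3 \right)} \left(-43\right) = 31 + 3 \left(-43\right) = 31 - 129 = -98$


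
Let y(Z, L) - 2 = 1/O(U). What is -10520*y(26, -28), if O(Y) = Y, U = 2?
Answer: -26300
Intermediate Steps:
y(Z, L) = 5/2 (y(Z, L) = 2 + 1/2 = 2 + ½ = 5/2)
-10520*y(26, -28) = -10520*5/2 = -26300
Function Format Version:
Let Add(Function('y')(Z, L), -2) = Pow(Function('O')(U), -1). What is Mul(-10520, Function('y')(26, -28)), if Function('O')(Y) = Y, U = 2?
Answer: -26300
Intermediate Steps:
Function('y')(Z, L) = Rational(5, 2) (Function('y')(Z, L) = Add(2, Pow(2, -1)) = Add(2, Rational(1, 2)) = Rational(5, 2))
Mul(-10520, Function('y')(26, -28)) = Mul(-10520, Rational(5, 2)) = -26300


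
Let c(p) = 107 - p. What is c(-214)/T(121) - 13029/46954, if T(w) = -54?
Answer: -1314650/211293 ≈ -6.2219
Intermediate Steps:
c(-214)/T(121) - 13029/46954 = (107 - 1*(-214))/(-54) - 13029/46954 = (107 + 214)*(-1/54) - 13029*1/46954 = 321*(-1/54) - 13029/46954 = -107/18 - 13029/46954 = -1314650/211293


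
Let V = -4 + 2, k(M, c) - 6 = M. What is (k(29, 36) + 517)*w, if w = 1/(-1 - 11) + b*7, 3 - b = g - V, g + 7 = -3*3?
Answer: 65642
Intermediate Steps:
k(M, c) = 6 + M
V = -2
g = -16 (g = -7 - 3*3 = -7 - 9 = -16)
b = 17 (b = 3 - (-16 - 1*(-2)) = 3 - (-16 + 2) = 3 - 1*(-14) = 3 + 14 = 17)
w = 1427/12 (w = 1/(-1 - 11) + 17*7 = 1/(-12) + 119 = -1/12 + 119 = 1427/12 ≈ 118.92)
(k(29, 36) + 517)*w = ((6 + 29) + 517)*(1427/12) = (35 + 517)*(1427/12) = 552*(1427/12) = 65642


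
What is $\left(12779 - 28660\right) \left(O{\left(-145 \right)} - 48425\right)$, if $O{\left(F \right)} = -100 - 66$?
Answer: $771673671$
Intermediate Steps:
$O{\left(F \right)} = -166$ ($O{\left(F \right)} = -100 - 66 = -166$)
$\left(12779 - 28660\right) \left(O{\left(-145 \right)} - 48425\right) = \left(12779 - 28660\right) \left(-166 - 48425\right) = \left(-15881\right) \left(-48591\right) = 771673671$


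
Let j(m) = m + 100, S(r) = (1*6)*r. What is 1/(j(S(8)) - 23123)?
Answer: -1/22975 ≈ -4.3526e-5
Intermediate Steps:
S(r) = 6*r
j(m) = 100 + m
1/(j(S(8)) - 23123) = 1/((100 + 6*8) - 23123) = 1/((100 + 48) - 23123) = 1/(148 - 23123) = 1/(-22975) = -1/22975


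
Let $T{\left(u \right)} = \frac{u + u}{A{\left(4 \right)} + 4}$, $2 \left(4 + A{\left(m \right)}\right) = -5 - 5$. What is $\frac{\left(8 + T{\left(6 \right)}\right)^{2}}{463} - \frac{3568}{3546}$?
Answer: $- \frac{19259768}{20522475} \approx -0.93847$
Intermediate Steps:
$A{\left(m \right)} = -9$ ($A{\left(m \right)} = -4 + \frac{-5 - 5}{2} = -4 + \frac{1}{2} \left(-10\right) = -4 - 5 = -9$)
$T{\left(u \right)} = - \frac{2 u}{5}$ ($T{\left(u \right)} = \frac{u + u}{-9 + 4} = \frac{2 u}{-5} = 2 u \left(- \frac{1}{5}\right) = - \frac{2 u}{5}$)
$\frac{\left(8 + T{\left(6 \right)}\right)^{2}}{463} - \frac{3568}{3546} = \frac{\left(8 - \frac{12}{5}\right)^{2}}{463} - \frac{3568}{3546} = \left(8 - \frac{12}{5}\right)^{2} \cdot \frac{1}{463} - \frac{1784}{1773} = \left(\frac{28}{5}\right)^{2} \cdot \frac{1}{463} - \frac{1784}{1773} = \frac{784}{25} \cdot \frac{1}{463} - \frac{1784}{1773} = \frac{784}{11575} - \frac{1784}{1773} = - \frac{19259768}{20522475}$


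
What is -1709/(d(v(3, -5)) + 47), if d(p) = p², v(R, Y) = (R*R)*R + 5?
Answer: -1709/1071 ≈ -1.5957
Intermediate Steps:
v(R, Y) = 5 + R³ (v(R, Y) = R²*R + 5 = R³ + 5 = 5 + R³)
-1709/(d(v(3, -5)) + 47) = -1709/((5 + 3³)² + 47) = -1709/((5 + 27)² + 47) = -1709/(32² + 47) = -1709/(1024 + 47) = -1709/1071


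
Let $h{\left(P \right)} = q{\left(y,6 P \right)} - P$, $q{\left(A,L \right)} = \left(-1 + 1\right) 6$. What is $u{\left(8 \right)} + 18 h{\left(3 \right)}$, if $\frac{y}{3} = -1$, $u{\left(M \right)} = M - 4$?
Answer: $-50$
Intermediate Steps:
$u{\left(M \right)} = -4 + M$
$y = -3$ ($y = 3 \left(-1\right) = -3$)
$q{\left(A,L \right)} = 0$ ($q{\left(A,L \right)} = 0 \cdot 6 = 0$)
$h{\left(P \right)} = - P$ ($h{\left(P \right)} = 0 - P = - P$)
$u{\left(8 \right)} + 18 h{\left(3 \right)} = \left(-4 + 8\right) + 18 \left(\left(-1\right) 3\right) = 4 + 18 \left(-3\right) = 4 - 54 = -50$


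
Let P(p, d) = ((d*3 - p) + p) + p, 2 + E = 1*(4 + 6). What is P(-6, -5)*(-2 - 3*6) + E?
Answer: 428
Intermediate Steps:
E = 8 (E = -2 + 1*(4 + 6) = -2 + 1*10 = -2 + 10 = 8)
P(p, d) = p + 3*d (P(p, d) = ((3*d - p) + p) + p = ((-p + 3*d) + p) + p = 3*d + p = p + 3*d)
P(-6, -5)*(-2 - 3*6) + E = (-6 + 3*(-5))*(-2 - 3*6) + 8 = (-6 - 15)*(-2 - 18) + 8 = -21*(-20) + 8 = 420 + 8 = 428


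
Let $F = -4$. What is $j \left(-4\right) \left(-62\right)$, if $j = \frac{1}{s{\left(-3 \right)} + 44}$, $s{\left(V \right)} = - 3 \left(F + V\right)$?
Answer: $\frac{248}{65} \approx 3.8154$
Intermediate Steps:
$s{\left(V \right)} = 12 - 3 V$ ($s{\left(V \right)} = - 3 \left(-4 + V\right) = 12 - 3 V$)
$j = \frac{1}{65}$ ($j = \frac{1}{\left(12 - -9\right) + 44} = \frac{1}{\left(12 + 9\right) + 44} = \frac{1}{21 + 44} = \frac{1}{65} \approx 0.015385$)
$j \left(-4\right) \left(-62\right) = \frac{1}{65} \left(-4\right) \left(-62\right) = \left(- \frac{4}{65}\right) \left(-62\right) = \frac{248}{65}$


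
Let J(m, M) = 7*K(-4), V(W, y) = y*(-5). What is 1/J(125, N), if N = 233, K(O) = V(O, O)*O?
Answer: -1/560 ≈ -0.0017857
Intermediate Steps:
V(W, y) = -5*y
K(O) = -5*O**2 (K(O) = (-5*O)*O = -5*O**2)
J(m, M) = -560 (J(m, M) = 7*(-5*(-4)**2) = 7*(-5*16) = 7*(-80) = -560)
1/J(125, N) = 1/(-560) = -1/560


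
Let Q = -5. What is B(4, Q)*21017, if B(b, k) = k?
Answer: -105085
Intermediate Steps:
B(4, Q)*21017 = -5*21017 = -105085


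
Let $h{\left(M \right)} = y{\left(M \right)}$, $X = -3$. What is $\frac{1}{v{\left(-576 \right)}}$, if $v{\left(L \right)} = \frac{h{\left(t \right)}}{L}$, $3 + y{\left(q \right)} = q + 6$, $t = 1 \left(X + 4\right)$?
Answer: $-144$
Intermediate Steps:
$t = 1$ ($t = 1 \left(-3 + 4\right) = 1 \cdot 1 = 1$)
$y{\left(q \right)} = 3 + q$ ($y{\left(q \right)} = -3 + \left(q + 6\right) = -3 + \left(6 + q\right) = 3 + q$)
$h{\left(M \right)} = 3 + M$
$v{\left(L \right)} = \frac{4}{L}$ ($v{\left(L \right)} = \frac{3 + 1}{L} = \frac{4}{L}$)
$\frac{1}{v{\left(-576 \right)}} = \frac{1}{4 \frac{1}{-576}} = \frac{1}{4 \left(- \frac{1}{576}\right)} = \frac{1}{- \frac{1}{144}} = -144$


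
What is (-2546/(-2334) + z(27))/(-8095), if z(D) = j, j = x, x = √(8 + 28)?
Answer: -1655/1889373 ≈ -0.00087595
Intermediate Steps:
x = 6 (x = √36 = 6)
j = 6
z(D) = 6
(-2546/(-2334) + z(27))/(-8095) = (-2546/(-2334) + 6)/(-8095) = (-2546*(-1/2334) + 6)*(-1/8095) = (1273/1167 + 6)*(-1/8095) = (8275/1167)*(-1/8095) = -1655/1889373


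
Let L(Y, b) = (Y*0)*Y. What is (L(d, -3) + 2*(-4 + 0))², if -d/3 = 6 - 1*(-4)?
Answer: 64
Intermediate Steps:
d = -30 (d = -3*(6 - 1*(-4)) = -3*(6 + 4) = -3*10 = -30)
L(Y, b) = 0 (L(Y, b) = 0*Y = 0)
(L(d, -3) + 2*(-4 + 0))² = (0 + 2*(-4 + 0))² = (0 + 2*(-4))² = (0 - 8)² = (-8)² = 64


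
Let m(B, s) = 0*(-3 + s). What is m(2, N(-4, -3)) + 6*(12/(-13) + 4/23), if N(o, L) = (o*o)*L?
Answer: -1344/299 ≈ -4.4950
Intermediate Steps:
N(o, L) = L*o² (N(o, L) = o²*L = L*o²)
m(B, s) = 0
m(2, N(-4, -3)) + 6*(12/(-13) + 4/23) = 0 + 6*(12/(-13) + 4/23) = 0 + 6*(12*(-1/13) + 4*(1/23)) = 0 + 6*(-12/13 + 4/23) = 0 + 6*(-224/299) = 0 - 1344/299 = -1344/299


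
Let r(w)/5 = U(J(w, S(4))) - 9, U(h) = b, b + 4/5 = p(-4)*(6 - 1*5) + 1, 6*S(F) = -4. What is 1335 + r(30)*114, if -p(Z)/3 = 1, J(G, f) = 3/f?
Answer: -5391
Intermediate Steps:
S(F) = -⅔ (S(F) = (⅙)*(-4) = -⅔)
p(Z) = -3 (p(Z) = -3*1 = -3)
b = -14/5 (b = -⅘ + (-3*(6 - 1*5) + 1) = -⅘ + (-3*(6 - 5) + 1) = -⅘ + (-3*1 + 1) = -⅘ + (-3 + 1) = -⅘ - 2 = -14/5 ≈ -2.8000)
U(h) = -14/5
r(w) = -59 (r(w) = 5*(-14/5 - 9) = 5*(-59/5) = -59)
1335 + r(30)*114 = 1335 - 59*114 = 1335 - 6726 = -5391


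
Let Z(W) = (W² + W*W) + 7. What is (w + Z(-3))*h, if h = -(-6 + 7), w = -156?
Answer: 131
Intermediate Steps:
h = -1 (h = -1*1 = -1)
Z(W) = 7 + 2*W² (Z(W) = (W² + W²) + 7 = 2*W² + 7 = 7 + 2*W²)
(w + Z(-3))*h = (-156 + (7 + 2*(-3)²))*(-1) = (-156 + (7 + 2*9))*(-1) = (-156 + (7 + 18))*(-1) = (-156 + 25)*(-1) = -131*(-1) = 131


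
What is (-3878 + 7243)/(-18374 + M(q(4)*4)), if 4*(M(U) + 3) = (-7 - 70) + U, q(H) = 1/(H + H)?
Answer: -26920/147169 ≈ -0.18292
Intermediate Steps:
q(H) = 1/(2*H)
M(U) = -89/4 + U/4 (M(U) = -3 + ((-7 - 70) + U)/4 = -3 + (-77 + U)/4 = -3 + (-77/4 + U/4) = -89/4 + U/4)
(-3878 + 7243)/(-18374 + M(q(4)*4)) = (-3878 + 7243)/(-18374 + (-89/4 + (((½)/4)*4)/4)) = 3365/(-18374 + (-89/4 + (((½)*(¼))*4)/4)) = 3365/(-18374 + (-89/4 + ((⅛)*4)/4)) = 3365/(-18374 + (-89/4 + (¼)*(½))) = 3365/(-18374 + (-89/4 + ⅛)) = 3365/(-18374 - 177/8) = 3365/(-147169/8) = 3365*(-8/147169) = -26920/147169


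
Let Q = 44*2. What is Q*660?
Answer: 58080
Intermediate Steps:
Q = 88
Q*660 = 88*660 = 58080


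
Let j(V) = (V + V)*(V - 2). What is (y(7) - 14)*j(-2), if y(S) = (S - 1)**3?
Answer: 3232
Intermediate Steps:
j(V) = 2*V*(-2 + V) (j(V) = (2*V)*(-2 + V) = 2*V*(-2 + V))
y(S) = (-1 + S)**3
(y(7) - 14)*j(-2) = ((-1 + 7)**3 - 14)*(2*(-2)*(-2 - 2)) = (6**3 - 14)*(2*(-2)*(-4)) = (216 - 14)*16 = 202*16 = 3232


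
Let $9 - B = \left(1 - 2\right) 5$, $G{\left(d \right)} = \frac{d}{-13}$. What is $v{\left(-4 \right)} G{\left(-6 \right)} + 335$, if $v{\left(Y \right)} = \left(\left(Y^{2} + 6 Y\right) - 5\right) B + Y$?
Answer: $\frac{3239}{13} \approx 249.15$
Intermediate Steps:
$G{\left(d \right)} = - \frac{d}{13}$ ($G{\left(d \right)} = d \left(- \frac{1}{13}\right) = - \frac{d}{13}$)
$B = 14$ ($B = 9 - \left(1 - 2\right) 5 = 9 - \left(-1\right) 5 = 9 - -5 = 9 + 5 = 14$)
$v{\left(Y \right)} = -70 + 14 Y^{2} + 85 Y$ ($v{\left(Y \right)} = \left(\left(Y^{2} + 6 Y\right) - 5\right) 14 + Y = \left(-5 + Y^{2} + 6 Y\right) 14 + Y = \left(-70 + 14 Y^{2} + 84 Y\right) + Y = -70 + 14 Y^{2} + 85 Y$)
$v{\left(-4 \right)} G{\left(-6 \right)} + 335 = \left(-70 + 14 \left(-4\right)^{2} + 85 \left(-4\right)\right) \left(\left(- \frac{1}{13}\right) \left(-6\right)\right) + 335 = \left(-70 + 14 \cdot 16 - 340\right) \frac{6}{13} + 335 = \left(-70 + 224 - 340\right) \frac{6}{13} + 335 = \left(-186\right) \frac{6}{13} + 335 = - \frac{1116}{13} + 335 = \frac{3239}{13}$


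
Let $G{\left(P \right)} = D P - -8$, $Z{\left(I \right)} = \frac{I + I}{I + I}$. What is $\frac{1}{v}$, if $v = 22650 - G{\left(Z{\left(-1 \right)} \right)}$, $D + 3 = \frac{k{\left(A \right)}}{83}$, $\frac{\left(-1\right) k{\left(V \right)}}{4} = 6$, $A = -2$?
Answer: $\frac{83}{1879559} \approx 4.4159 \cdot 10^{-5}$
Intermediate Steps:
$Z{\left(I \right)} = 1$ ($Z{\left(I \right)} = \frac{2 I}{2 I} = 2 I \frac{1}{2 I} = 1$)
$k{\left(V \right)} = -24$ ($k{\left(V \right)} = \left(-4\right) 6 = -24$)
$D = - \frac{273}{83}$ ($D = -3 - \frac{24}{83} = - \frac{273}{83} \approx -3.2892$)
$G{\left(P \right)} = 8 - \frac{273 P}{83}$ ($G{\left(P \right)} = - \frac{273 P}{83} - -8 = - \frac{273 P}{83} + 8 = 8 - \frac{273 P}{83}$)
$v = \frac{1879559}{83}$ ($v = 22650 - \left(8 - \frac{273}{83}\right) = 22650 - \frac{391}{83} = \frac{1879559}{83} \approx 22645.0$)
$\frac{1}{v} = \frac{1}{\frac{1879559}{83}} = \frac{83}{1879559}$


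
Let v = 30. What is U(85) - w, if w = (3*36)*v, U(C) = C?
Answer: -3155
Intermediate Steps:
w = 3240 (w = (3*36)*30 = 108*30 = 3240)
U(85) - w = 85 - 1*3240 = 85 - 3240 = -3155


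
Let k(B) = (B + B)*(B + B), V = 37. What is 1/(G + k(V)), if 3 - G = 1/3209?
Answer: 3209/17582110 ≈ 0.00018252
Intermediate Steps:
G = 9626/3209 (G = 3 - 1/3209 = 9626/3209 ≈ 2.9997)
k(B) = 4*B² (k(B) = (2*B)*(2*B) = 4*B²)
1/(G + k(V)) = 1/(9626/3209 + 4*37²) = 1/(9626/3209 + 4*1369) = 1/(9626/3209 + 5476) = 1/(17582110/3209) = 3209/17582110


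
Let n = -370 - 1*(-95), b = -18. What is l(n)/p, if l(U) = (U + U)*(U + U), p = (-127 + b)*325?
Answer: -2420/377 ≈ -6.4191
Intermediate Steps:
n = -275 (n = -370 + 95 = -275)
p = -47125 (p = (-127 - 18)*325 = -145*325 = -47125)
l(U) = 4*U² (l(U) = (2*U)*(2*U) = 4*U²)
l(n)/p = (4*(-275)²)/(-47125) = (4*75625)*(-1/47125) = 302500*(-1/47125) = -2420/377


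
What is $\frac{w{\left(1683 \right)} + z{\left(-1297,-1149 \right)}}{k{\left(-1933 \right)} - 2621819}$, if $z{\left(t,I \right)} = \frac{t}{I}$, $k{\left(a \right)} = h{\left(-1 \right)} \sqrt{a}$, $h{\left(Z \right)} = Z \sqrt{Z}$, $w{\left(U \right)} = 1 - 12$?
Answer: $\frac{14868335549}{3949075580992686} + \frac{5671 \sqrt{1933}}{3949075580992686} \approx 3.7651 \cdot 10^{-6}$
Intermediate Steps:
$w{\left(U \right)} = -11$ ($w{\left(U \right)} = 1 - 12 = -11$)
$h{\left(Z \right)} = Z^{\frac{3}{2}}$
$k{\left(a \right)} = - i \sqrt{a}$ ($k{\left(a \right)} = \left(-1\right)^{\frac{3}{2}} \sqrt{a} = - i \sqrt{a}$)
$\frac{w{\left(1683 \right)} + z{\left(-1297,-1149 \right)}}{k{\left(-1933 \right)} - 2621819} = \frac{-11 - \frac{1297}{-1149}}{- i \sqrt{-1933} - 2621819} = \frac{-11 - - \frac{1297}{1149}}{- i i \sqrt{1933} - 2621819} = \frac{-11 + \frac{1297}{1149}}{\sqrt{1933} - 2621819} = - \frac{11342}{1149 \left(-2621819 + \sqrt{1933}\right)}$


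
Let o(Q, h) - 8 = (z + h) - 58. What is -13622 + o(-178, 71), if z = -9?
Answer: -13610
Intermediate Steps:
o(Q, h) = -59 + h (o(Q, h) = 8 + ((-9 + h) - 58) = 8 + (-67 + h) = -59 + h)
-13622 + o(-178, 71) = -13622 + (-59 + 71) = -13622 + 12 = -13610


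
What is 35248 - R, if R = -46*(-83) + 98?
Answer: 31332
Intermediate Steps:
R = 3916 (R = 3818 + 98 = 3916)
35248 - R = 35248 - 1*3916 = 35248 - 3916 = 31332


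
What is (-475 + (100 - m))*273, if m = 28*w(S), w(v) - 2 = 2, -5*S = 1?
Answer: -132951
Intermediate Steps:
S = -⅕ (S = -⅕*1 = -⅕ ≈ -0.20000)
w(v) = 4 (w(v) = 2 + 2 = 4)
m = 112 (m = 28*4 = 112)
(-475 + (100 - m))*273 = (-475 + (100 - 1*112))*273 = (-475 + (100 - 112))*273 = (-475 - 12)*273 = -487*273 = -132951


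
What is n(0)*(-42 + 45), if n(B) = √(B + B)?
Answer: 0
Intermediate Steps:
n(B) = √2*√B (n(B) = √(2*B) = √2*√B)
n(0)*(-42 + 45) = (√2*√0)*(-42 + 45) = (√2*0)*3 = 0*3 = 0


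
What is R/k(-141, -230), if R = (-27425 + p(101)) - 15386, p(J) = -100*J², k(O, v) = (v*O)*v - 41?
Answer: 1062911/7458941 ≈ 0.14250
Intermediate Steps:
k(O, v) = -41 + O*v² (k(O, v) = (O*v)*v - 41 = O*v² - 41 = -41 + O*v²)
R = -1062911 (R = (-27425 - 100*101²) - 15386 = (-27425 - 100*10201) - 15386 = (-27425 - 1020100) - 15386 = -1047525 - 15386 = -1062911)
R/k(-141, -230) = -1062911/(-41 - 141*(-230)²) = -1062911/(-41 - 141*52900) = -1062911/(-41 - 7458900) = -1062911/(-7458941) = -1062911*(-1/7458941) = 1062911/7458941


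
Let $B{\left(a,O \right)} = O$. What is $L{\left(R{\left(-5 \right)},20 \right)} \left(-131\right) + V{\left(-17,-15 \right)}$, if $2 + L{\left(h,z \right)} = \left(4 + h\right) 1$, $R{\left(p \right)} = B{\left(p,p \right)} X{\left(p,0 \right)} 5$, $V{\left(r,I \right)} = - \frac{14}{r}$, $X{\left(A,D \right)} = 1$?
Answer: $\frac{51235}{17} \approx 3013.8$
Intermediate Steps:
$R{\left(p \right)} = 5 p$ ($R{\left(p \right)} = p 1 \cdot 5 = p 5 = 5 p$)
$L{\left(h,z \right)} = 2 + h$ ($L{\left(h,z \right)} = -2 + \left(4 + h\right) 1 = -2 + \left(4 + h\right) = 2 + h$)
$L{\left(R{\left(-5 \right)},20 \right)} \left(-131\right) + V{\left(-17,-15 \right)} = \left(2 + 5 \left(-5\right)\right) \left(-131\right) - \frac{14}{-17} = \left(2 - 25\right) \left(-131\right) - - \frac{14}{17} = \left(-23\right) \left(-131\right) + \frac{14}{17} = 3013 + \frac{14}{17} = \frac{51235}{17}$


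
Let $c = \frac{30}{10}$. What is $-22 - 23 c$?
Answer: $-91$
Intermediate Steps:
$c = 3$ ($c = 30 \cdot \frac{1}{10} = 3$)
$-22 - 23 c = -22 - 69 = -91$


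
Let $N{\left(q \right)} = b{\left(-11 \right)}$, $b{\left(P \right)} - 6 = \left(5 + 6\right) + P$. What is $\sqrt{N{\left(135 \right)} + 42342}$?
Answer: $2 \sqrt{10587} \approx 205.79$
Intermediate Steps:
$b{\left(P \right)} = 17 + P$ ($b{\left(P \right)} = 6 + \left(\left(5 + 6\right) + P\right) = 6 + \left(11 + P\right) = 17 + P$)
$N{\left(q \right)} = 6$ ($N{\left(q \right)} = 17 - 11 = 6$)
$\sqrt{N{\left(135 \right)} + 42342} = \sqrt{6 + 42342} = \sqrt{42348} = 2 \sqrt{10587}$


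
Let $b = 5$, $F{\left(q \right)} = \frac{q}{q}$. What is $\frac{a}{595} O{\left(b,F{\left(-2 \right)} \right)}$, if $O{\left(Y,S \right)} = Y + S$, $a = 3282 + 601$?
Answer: $\frac{23298}{595} \approx 39.156$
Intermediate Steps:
$F{\left(q \right)} = 1$
$a = 3883$
$O{\left(Y,S \right)} = S + Y$
$\frac{a}{595} O{\left(b,F{\left(-2 \right)} \right)} = \frac{3883}{595} \left(1 + 5\right) = 3883 \cdot \frac{1}{595} \cdot 6 = \frac{3883}{595} \cdot 6 = \frac{23298}{595}$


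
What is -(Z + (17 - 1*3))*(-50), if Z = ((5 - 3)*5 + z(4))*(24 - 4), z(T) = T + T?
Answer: 18700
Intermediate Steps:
z(T) = 2*T
Z = 360 (Z = ((5 - 3)*5 + 2*4)*(24 - 4) = (2*5 + 8)*20 = (10 + 8)*20 = 18*20 = 360)
-(Z + (17 - 1*3))*(-50) = -(360 + (17 - 1*3))*(-50) = -(360 + (17 - 3))*(-50) = -(360 + 14)*(-50) = -374*(-50) = -1*(-18700) = 18700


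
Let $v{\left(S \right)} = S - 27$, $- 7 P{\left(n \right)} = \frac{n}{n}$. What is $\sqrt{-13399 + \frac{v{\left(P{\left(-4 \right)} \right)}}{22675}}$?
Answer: $\frac{i \sqrt{13502776796285}}{31745} \approx 115.75 i$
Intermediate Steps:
$P{\left(n \right)} = - \frac{1}{7}$ ($P{\left(n \right)} = - \frac{n \frac{1}{n}}{7} = \left(- \frac{1}{7}\right) 1 = - \frac{1}{7}$)
$v{\left(S \right)} = -27 + S$ ($v{\left(S \right)} = S - 27 = -27 + S$)
$\sqrt{-13399 + \frac{v{\left(P{\left(-4 \right)} \right)}}{22675}} = \sqrt{-13399 + \frac{-27 - \frac{1}{7}}{22675}} = \sqrt{-13399 - \frac{38}{31745}} = \sqrt{- \frac{425351293}{31745}} = \frac{i \sqrt{13502776796285}}{31745}$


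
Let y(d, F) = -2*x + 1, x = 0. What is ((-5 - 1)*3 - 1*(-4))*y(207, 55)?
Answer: -14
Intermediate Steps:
y(d, F) = 1 (y(d, F) = -2*0 + 1 = 0 + 1 = 1)
((-5 - 1)*3 - 1*(-4))*y(207, 55) = ((-5 - 1)*3 - 1*(-4))*1 = (-6*3 + 4)*1 = (-18 + 4)*1 = -14*1 = -14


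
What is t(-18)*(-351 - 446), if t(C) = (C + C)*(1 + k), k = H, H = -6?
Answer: -143460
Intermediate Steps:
k = -6
t(C) = -10*C (t(C) = (C + C)*(1 - 6) = (2*C)*(-5) = -10*C)
t(-18)*(-351 - 446) = (-10*(-18))*(-351 - 446) = 180*(-797) = -143460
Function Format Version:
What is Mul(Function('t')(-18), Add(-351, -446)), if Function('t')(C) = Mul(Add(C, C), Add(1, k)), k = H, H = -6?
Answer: -143460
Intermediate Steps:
k = -6
Function('t')(C) = Mul(-10, C) (Function('t')(C) = Mul(Add(C, C), Add(1, -6)) = Mul(Mul(2, C), -5) = Mul(-10, C))
Mul(Function('t')(-18), Add(-351, -446)) = Mul(Mul(-10, -18), Add(-351, -446)) = Mul(180, -797) = -143460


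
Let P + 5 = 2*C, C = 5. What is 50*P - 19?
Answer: 231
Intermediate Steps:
P = 5 (P = -5 + 2*5 = -5 + 10 = 5)
50*P - 19 = 50*5 - 19 = 250 - 19 = 231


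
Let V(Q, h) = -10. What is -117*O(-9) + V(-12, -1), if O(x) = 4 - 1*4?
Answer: -10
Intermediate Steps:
O(x) = 0 (O(x) = 4 - 4 = 0)
-117*O(-9) + V(-12, -1) = -117*0 - 10 = 0 - 10 = -10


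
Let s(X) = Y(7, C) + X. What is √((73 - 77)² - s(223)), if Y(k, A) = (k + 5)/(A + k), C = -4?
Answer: I*√211 ≈ 14.526*I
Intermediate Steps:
Y(k, A) = (5 + k)/(A + k)
s(X) = 4 + X (s(X) = (5 + 7)/(-4 + 7) + X = 12/3 + X = (⅓)*12 + X = 4 + X)
√((73 - 77)² - s(223)) = √((73 - 77)² - (4 + 223)) = √((-4)² - 1*227) = √(16 - 227) = √(-211) = I*√211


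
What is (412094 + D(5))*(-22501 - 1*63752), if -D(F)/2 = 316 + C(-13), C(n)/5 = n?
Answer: -35501044776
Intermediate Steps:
C(n) = 5*n
D(F) = -502 (D(F) = -2*(316 + 5*(-13)) = -2*(316 - 65) = -2*251 = -502)
(412094 + D(5))*(-22501 - 1*63752) = (412094 - 502)*(-22501 - 1*63752) = 411592*(-22501 - 63752) = 411592*(-86253) = -35501044776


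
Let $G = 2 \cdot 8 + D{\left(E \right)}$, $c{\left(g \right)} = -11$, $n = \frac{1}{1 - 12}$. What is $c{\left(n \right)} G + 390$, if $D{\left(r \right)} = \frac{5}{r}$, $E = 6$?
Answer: $\frac{1229}{6} \approx 204.83$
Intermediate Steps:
$n = - \frac{1}{11}$ ($n = \frac{1}{-11} = - \frac{1}{11} \approx -0.090909$)
$G = \frac{101}{6}$ ($G = 2 \cdot 8 + \frac{5}{6} = 16 + 5 \cdot \frac{1}{6} = 16 + \frac{5}{6} = \frac{101}{6} \approx 16.833$)
$c{\left(n \right)} G + 390 = \left(-11\right) \frac{101}{6} + 390 = - \frac{1111}{6} + 390 = \frac{1229}{6}$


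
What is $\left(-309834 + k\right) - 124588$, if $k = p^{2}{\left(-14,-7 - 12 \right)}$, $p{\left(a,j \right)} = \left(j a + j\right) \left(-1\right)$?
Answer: $-373413$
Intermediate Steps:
$p{\left(a,j \right)} = - j - a j$ ($p{\left(a,j \right)} = \left(a j + j\right) \left(-1\right) = \left(j + a j\right) \left(-1\right) = - j - a j$)
$k = 61009$ ($k = \left(- \left(-7 - 12\right) \left(1 - 14\right)\right)^{2} = \left(\left(-1\right) \left(-7 - 12\right) \left(-13\right)\right)^{2} = \left(\left(-1\right) \left(-19\right) \left(-13\right)\right)^{2} = \left(-247\right)^{2} = 61009$)
$\left(-309834 + k\right) - 124588 = \left(-309834 + 61009\right) - 124588 = -248825 - 124588 = -373413$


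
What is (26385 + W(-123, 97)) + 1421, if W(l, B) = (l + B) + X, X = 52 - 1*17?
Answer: 27815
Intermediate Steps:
X = 35 (X = 52 - 17 = 35)
W(l, B) = 35 + B + l (W(l, B) = (l + B) + 35 = (B + l) + 35 = 35 + B + l)
(26385 + W(-123, 97)) + 1421 = (26385 + (35 + 97 - 123)) + 1421 = (26385 + 9) + 1421 = 26394 + 1421 = 27815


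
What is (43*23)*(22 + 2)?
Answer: 23736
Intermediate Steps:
(43*23)*(22 + 2) = 989*24 = 23736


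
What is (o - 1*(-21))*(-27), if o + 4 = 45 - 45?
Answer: -459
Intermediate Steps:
o = -4 (o = -4 + (45 - 45) = -4 + 0 = -4)
(o - 1*(-21))*(-27) = (-4 - 1*(-21))*(-27) = (-4 + 21)*(-27) = 17*(-27) = -459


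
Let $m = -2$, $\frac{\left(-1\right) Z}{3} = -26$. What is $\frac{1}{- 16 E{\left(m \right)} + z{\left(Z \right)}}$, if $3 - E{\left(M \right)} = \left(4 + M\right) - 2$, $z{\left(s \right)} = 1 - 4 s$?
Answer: $- \frac{1}{359} \approx -0.0027855$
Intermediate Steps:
$Z = 78$ ($Z = \left(-3\right) \left(-26\right) = 78$)
$E{\left(M \right)} = 1 - M$ ($E{\left(M \right)} = 3 - \left(\left(4 + M\right) - 2\right) = 3 - \left(2 + M\right) = 1 - M$)
$\frac{1}{- 16 E{\left(m \right)} + z{\left(Z \right)}} = \frac{1}{- 16 \left(1 - -2\right) + \left(1 - 312\right)} = \frac{1}{- 16 \left(1 + 2\right) + \left(1 - 312\right)} = \frac{1}{\left(-16\right) 3 - 311} = \frac{1}{-48 - 311} = \frac{1}{-359} = - \frac{1}{359}$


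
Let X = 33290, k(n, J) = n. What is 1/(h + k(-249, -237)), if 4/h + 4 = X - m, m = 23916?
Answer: -4685/1166563 ≈ -0.0040161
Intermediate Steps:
h = 2/4685 (h = 4/(-4 + (33290 - 1*23916)) = 4/(-4 + (33290 - 23916)) = 4/(-4 + 9374) = 4/9370 = 4*(1/9370) = 2/4685 ≈ 0.00042689)
1/(h + k(-249, -237)) = 1/(2/4685 - 249) = 1/(-1166563/4685) = -4685/1166563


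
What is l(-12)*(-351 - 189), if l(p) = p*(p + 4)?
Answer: -51840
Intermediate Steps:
l(p) = p*(4 + p)
l(-12)*(-351 - 189) = (-12*(4 - 12))*(-351 - 189) = -12*(-8)*(-540) = 96*(-540) = -51840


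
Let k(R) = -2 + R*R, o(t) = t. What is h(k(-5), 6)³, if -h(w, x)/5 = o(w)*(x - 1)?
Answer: -190109375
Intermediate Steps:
k(R) = -2 + R²
h(w, x) = -5*w*(-1 + x) (h(w, x) = -5*w*(x - 1) = -5*w*(-1 + x))
h(k(-5), 6)³ = (5*(-2 + (-5)²)*(1 - 1*6))³ = (5*(-2 + 25)*(1 - 6))³ = (5*23*(-5))³ = (-575)³ = -190109375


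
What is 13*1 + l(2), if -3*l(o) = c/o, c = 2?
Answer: 38/3 ≈ 12.667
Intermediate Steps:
l(o) = -2/(3*o)
13*1 + l(2) = 13*1 - ⅔/2 = 13 - ⅔*½ = 13 - ⅓ = 38/3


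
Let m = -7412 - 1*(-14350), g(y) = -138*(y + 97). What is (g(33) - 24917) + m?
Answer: -35919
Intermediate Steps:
g(y) = -13386 - 138*y (g(y) = -138*(97 + y) = -13386 - 138*y)
m = 6938 (m = -7412 + 14350 = 6938)
(g(33) - 24917) + m = ((-13386 - 138*33) - 24917) + 6938 = ((-13386 - 4554) - 24917) + 6938 = (-17940 - 24917) + 6938 = -42857 + 6938 = -35919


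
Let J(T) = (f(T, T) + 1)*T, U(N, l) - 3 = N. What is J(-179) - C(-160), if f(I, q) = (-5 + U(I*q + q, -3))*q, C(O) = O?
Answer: 1020826241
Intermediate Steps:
U(N, l) = 3 + N
f(I, q) = q*(-2 + q + I*q) (f(I, q) = (-5 + (3 + (I*q + q)))*q = (-5 + (3 + (q + I*q)))*q = (-5 + (3 + q + I*q))*q = (-2 + q + I*q)*q = q*(-2 + q + I*q))
J(T) = T*(1 + T*(-2 + T*(1 + T))) (J(T) = (T*(-2 + T*(1 + T)) + 1)*T = (1 + T*(-2 + T*(1 + T)))*T = T*(1 + T*(-2 + T*(1 + T))))
J(-179) - C(-160) = -179*(1 - 179*(-2 - 179*(1 - 179))) - 1*(-160) = -179*(1 - 179*(-2 - 179*(-178))) + 160 = -179*(1 - 179*(-2 + 31862)) + 160 = -179*(1 - 179*31860) + 160 = -179*(1 - 5702940) + 160 = -179*(-5702939) + 160 = 1020826081 + 160 = 1020826241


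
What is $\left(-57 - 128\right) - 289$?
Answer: $-474$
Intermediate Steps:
$\left(-57 - 128\right) - 289 = -185 - 289 = -474$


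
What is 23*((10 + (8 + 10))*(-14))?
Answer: -9016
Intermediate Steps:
23*((10 + (8 + 10))*(-14)) = 23*((10 + 18)*(-14)) = 23*(28*(-14)) = 23*(-392) = -9016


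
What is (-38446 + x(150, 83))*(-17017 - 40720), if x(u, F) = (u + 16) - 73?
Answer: 2214387161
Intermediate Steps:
x(u, F) = -57 + u (x(u, F) = (16 + u) - 73 = -57 + u)
(-38446 + x(150, 83))*(-17017 - 40720) = (-38446 + (-57 + 150))*(-17017 - 40720) = (-38446 + 93)*(-57737) = -38353*(-57737) = 2214387161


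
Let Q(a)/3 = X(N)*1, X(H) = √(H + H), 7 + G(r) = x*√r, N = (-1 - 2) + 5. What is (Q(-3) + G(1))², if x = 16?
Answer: 225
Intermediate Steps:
N = 2 (N = -3 + 5 = 2)
G(r) = -7 + 16*√r
X(H) = √2*√H (X(H) = √(2*H) = √2*√H)
Q(a) = 6 (Q(a) = 3*((√2*√2)*1) = 3*(2*1) = 3*2 = 6)
(Q(-3) + G(1))² = (6 + (-7 + 16*√1))² = (6 + (-7 + 16*1))² = (6 + (-7 + 16))² = (6 + 9)² = 15² = 225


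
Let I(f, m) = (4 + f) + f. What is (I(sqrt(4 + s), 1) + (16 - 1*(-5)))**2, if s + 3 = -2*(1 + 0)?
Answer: 621 + 100*I ≈ 621.0 + 100.0*I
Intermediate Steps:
s = -5 (s = -3 - 2*(1 + 0) = -3 - 2*1 = -3 - 2 = -5)
I(f, m) = 4 + 2*f
(I(sqrt(4 + s), 1) + (16 - 1*(-5)))**2 = ((4 + 2*sqrt(4 - 5)) + (16 - 1*(-5)))**2 = ((4 + 2*sqrt(-1)) + (16 + 5))**2 = ((4 + 2*I) + 21)**2 = (25 + 2*I)**2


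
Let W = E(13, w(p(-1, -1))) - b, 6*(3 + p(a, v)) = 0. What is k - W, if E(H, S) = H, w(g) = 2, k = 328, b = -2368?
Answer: -2053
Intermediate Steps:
p(a, v) = -3 (p(a, v) = -3 + (⅙)*0 = -3 + 0 = -3)
W = 2381 (W = 13 - 1*(-2368) = 13 + 2368 = 2381)
k - W = 328 - 1*2381 = 328 - 2381 = -2053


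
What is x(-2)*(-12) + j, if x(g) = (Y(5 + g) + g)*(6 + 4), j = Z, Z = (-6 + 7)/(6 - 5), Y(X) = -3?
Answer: 601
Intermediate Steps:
Z = 1 (Z = 1/1 = 1*1 = 1)
j = 1
x(g) = -30 + 10*g (x(g) = (-3 + g)*(6 + 4) = (-3 + g)*10 = -30 + 10*g)
x(-2)*(-12) + j = (-30 + 10*(-2))*(-12) + 1 = (-30 - 20)*(-12) + 1 = -50*(-12) + 1 = 600 + 1 = 601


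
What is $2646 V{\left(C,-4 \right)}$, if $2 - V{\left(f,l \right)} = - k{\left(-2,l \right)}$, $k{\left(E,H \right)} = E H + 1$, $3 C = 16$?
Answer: $29106$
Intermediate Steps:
$C = \frac{16}{3}$ ($C = \frac{1}{3} \cdot 16 = \frac{16}{3} \approx 5.3333$)
$k{\left(E,H \right)} = 1 + E H$
$V{\left(f,l \right)} = 3 - 2 l$ ($V{\left(f,l \right)} = 2 - - (1 - 2 l) = 2 - \left(-1 + 2 l\right) = 3 - 2 l$)
$2646 V{\left(C,-4 \right)} = 2646 \left(3 - -8\right) = 2646 \left(3 + 8\right) = 2646 \cdot 11 = 29106$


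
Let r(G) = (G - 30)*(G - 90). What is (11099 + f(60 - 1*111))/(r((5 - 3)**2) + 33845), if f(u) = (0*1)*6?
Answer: 11099/36081 ≈ 0.30761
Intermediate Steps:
f(u) = 0 (f(u) = 0*6 = 0)
r(G) = (-90 + G)*(-30 + G) (r(G) = (-30 + G)*(-90 + G) = (-90 + G)*(-30 + G))
(11099 + f(60 - 1*111))/(r((5 - 3)**2) + 33845) = (11099 + 0)/((2700 + ((5 - 3)**2)**2 - 120*(5 - 3)**2) + 33845) = 11099/((2700 + (2**2)**2 - 120*2**2) + 33845) = 11099/((2700 + 4**2 - 120*4) + 33845) = 11099/((2700 + 16 - 480) + 33845) = 11099/(2236 + 33845) = 11099/36081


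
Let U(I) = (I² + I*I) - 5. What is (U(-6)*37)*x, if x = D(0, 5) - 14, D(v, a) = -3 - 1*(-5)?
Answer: -29748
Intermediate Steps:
D(v, a) = 2 (D(v, a) = -3 + 5 = 2)
U(I) = -5 + 2*I² (U(I) = (I² + I²) - 5 = 2*I² - 5 = -5 + 2*I²)
x = -12 (x = 2 - 14 = -12)
(U(-6)*37)*x = ((-5 + 2*(-6)²)*37)*(-12) = ((-5 + 2*36)*37)*(-12) = ((-5 + 72)*37)*(-12) = (67*37)*(-12) = 2479*(-12) = -29748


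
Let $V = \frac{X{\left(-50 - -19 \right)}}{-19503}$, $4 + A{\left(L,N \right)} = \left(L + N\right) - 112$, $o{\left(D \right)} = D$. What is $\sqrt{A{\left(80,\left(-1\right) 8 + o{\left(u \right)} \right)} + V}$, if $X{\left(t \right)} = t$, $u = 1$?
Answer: $\frac{i \sqrt{1817241866}}{6501} \approx 6.5573 i$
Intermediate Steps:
$A{\left(L,N \right)} = -116 + L + N$ ($A{\left(L,N \right)} = -4 - \left(112 - L - N\right) = -4 + \left(-112 + L + N\right) = -116 + L + N$)
$V = \frac{31}{19503}$ ($V = \frac{-50 - -19}{-19503} = \left(-50 + 19\right) \left(- \frac{1}{19503}\right) = \left(-31\right) \left(- \frac{1}{19503}\right) = \frac{31}{19503} \approx 0.0015895$)
$\sqrt{A{\left(80,\left(-1\right) 8 + o{\left(u \right)} \right)} + V} = \sqrt{\left(-116 + 80 + \left(\left(-1\right) 8 + 1\right)\right) + \frac{31}{19503}} = \sqrt{\left(-116 + 80 + \left(-8 + 1\right)\right) + \frac{31}{19503}} = \sqrt{\left(-116 + 80 - 7\right) + \frac{31}{19503}} = \sqrt{-43 + \frac{31}{19503}} = \sqrt{- \frac{838598}{19503}} = \frac{i \sqrt{1817241866}}{6501}$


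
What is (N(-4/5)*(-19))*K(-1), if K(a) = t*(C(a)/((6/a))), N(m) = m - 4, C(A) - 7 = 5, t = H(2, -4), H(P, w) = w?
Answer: 3648/5 ≈ 729.60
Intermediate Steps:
t = -4
C(A) = 12 (C(A) = 7 + 5 = 12)
N(m) = -4 + m
K(a) = -8*a (K(a) = -48/(6/a) = -48*a/6 = -8*a)
(N(-4/5)*(-19))*K(-1) = ((-4 - 4/5)*(-19))*(-8*(-1)) = ((-4 - 4*⅕)*(-19))*8 = ((-4 - ⅘)*(-19))*8 = -24/5*(-19)*8 = (456/5)*8 = 3648/5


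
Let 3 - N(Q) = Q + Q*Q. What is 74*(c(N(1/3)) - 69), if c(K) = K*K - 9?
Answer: -428386/81 ≈ -5288.7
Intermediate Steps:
N(Q) = 3 - Q - Q² (N(Q) = 3 - (Q + Q*Q) = 3 - (Q + Q²) = 3 + (-Q - Q²) = 3 - Q - Q²)
c(K) = -9 + K² (c(K) = K² - 9 = -9 + K²)
74*(c(N(1/3)) - 69) = 74*((-9 + (3 - 1/3 - (1/3)²)²) - 69) = 74*((-9 + (3 - 1/3 - (1*(⅓))²)²) - 69) = 74*((-9 + (3 - 1*⅓ - (⅓)²)²) - 69) = 74*((-9 + (3 - ⅓ - 1*⅑)²) - 69) = 74*((-9 + (3 - ⅓ - ⅑)²) - 69) = 74*((-9 + (23/9)²) - 69) = 74*((-9 + 529/81) - 69) = 74*(-200/81 - 69) = 74*(-5789/81) = -428386/81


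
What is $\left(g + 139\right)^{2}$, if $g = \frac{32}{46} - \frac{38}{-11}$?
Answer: $\frac{1311671089}{64009} \approx 20492.0$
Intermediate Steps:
$g = \frac{1050}{253}$ ($g = 32 \cdot \frac{1}{46} - - \frac{38}{11} = \frac{16}{23} + \frac{38}{11} = \frac{1050}{253} \approx 4.1502$)
$\left(g + 139\right)^{2} = \left(\frac{1050}{253} + 139\right)^{2} = \left(\frac{36217}{253}\right)^{2} = \frac{1311671089}{64009}$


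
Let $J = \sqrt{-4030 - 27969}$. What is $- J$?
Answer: $- i \sqrt{31999} \approx - 178.88 i$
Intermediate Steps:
$J = i \sqrt{31999}$ ($J = \sqrt{-4030 - 27969} = \sqrt{-31999} = i \sqrt{31999} \approx 178.88 i$)
$- J = - i \sqrt{31999}$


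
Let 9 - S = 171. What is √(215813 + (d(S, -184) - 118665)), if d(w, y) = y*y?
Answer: 6*√3639 ≈ 361.94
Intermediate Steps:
S = -162 (S = 9 - 1*171 = 9 - 171 = -162)
d(w, y) = y²
√(215813 + (d(S, -184) - 118665)) = √(215813 + ((-184)² - 118665)) = √(215813 + (33856 - 118665)) = √(215813 - 84809) = √131004 = 6*√3639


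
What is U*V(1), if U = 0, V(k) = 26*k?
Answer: 0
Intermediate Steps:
U*V(1) = 0*(26*1) = 0*26 = 0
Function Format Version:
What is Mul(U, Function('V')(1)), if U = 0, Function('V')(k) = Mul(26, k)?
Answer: 0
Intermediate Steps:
Mul(U, Function('V')(1)) = Mul(0, Mul(26, 1)) = Mul(0, 26) = 0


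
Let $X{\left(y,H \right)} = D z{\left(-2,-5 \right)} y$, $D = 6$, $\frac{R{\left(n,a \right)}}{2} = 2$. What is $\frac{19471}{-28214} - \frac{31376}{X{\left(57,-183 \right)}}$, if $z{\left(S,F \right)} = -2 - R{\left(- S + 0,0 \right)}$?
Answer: $\frac{211321993}{14473782} \approx 14.6$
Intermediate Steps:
$R{\left(n,a \right)} = 4$ ($R{\left(n,a \right)} = 2 \cdot 2 = 4$)
$z{\left(S,F \right)} = -6$ ($z{\left(S,F \right)} = -2 - 4 = -6$)
$X{\left(y,H \right)} = - 36 y$ ($X{\left(y,H \right)} = 6 \left(-6\right) y = - 36 y$)
$\frac{19471}{-28214} - \frac{31376}{X{\left(57,-183 \right)}} = \frac{19471}{-28214} - \frac{31376}{\left(-36\right) 57} = 19471 \left(- \frac{1}{28214}\right) - \frac{31376}{-2052} = - \frac{19471}{28214} - - \frac{7844}{513} = - \frac{19471}{28214} + \frac{7844}{513} = \frac{211321993}{14473782}$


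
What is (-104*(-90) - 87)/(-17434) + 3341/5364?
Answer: 4253311/46757988 ≈ 0.090964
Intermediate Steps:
(-104*(-90) - 87)/(-17434) + 3341/5364 = (9360 - 87)*(-1/17434) + 3341*(1/5364) = 9273*(-1/17434) + 3341/5364 = -9273/17434 + 3341/5364 = 4253311/46757988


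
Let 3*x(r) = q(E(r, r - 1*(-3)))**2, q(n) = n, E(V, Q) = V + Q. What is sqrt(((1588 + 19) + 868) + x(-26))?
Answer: 17*sqrt(102)/3 ≈ 57.231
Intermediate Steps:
E(V, Q) = Q + V
x(r) = (3 + 2*r)**2/3 (x(r) = ((r - 1*(-3)) + r)**2/3 = ((r + 3) + r)**2/3 = ((3 + r) + r)**2/3 = (3 + 2*r)**2/3)
sqrt(((1588 + 19) + 868) + x(-26)) = sqrt(((1588 + 19) + 868) + (3 + 2*(-26))**2/3) = sqrt((1607 + 868) + (3 - 52)**2/3) = sqrt(2475 + (1/3)*(-49)**2) = sqrt(2475 + (1/3)*2401) = sqrt(2475 + 2401/3) = sqrt(9826/3) = 17*sqrt(102)/3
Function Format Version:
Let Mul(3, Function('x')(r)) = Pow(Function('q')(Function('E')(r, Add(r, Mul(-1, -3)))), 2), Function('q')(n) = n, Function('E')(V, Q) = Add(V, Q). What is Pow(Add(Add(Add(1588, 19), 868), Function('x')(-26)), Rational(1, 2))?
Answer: Mul(Rational(17, 3), Pow(102, Rational(1, 2))) ≈ 57.231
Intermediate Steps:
Function('E')(V, Q) = Add(Q, V)
Function('x')(r) = Mul(Rational(1, 3), Pow(Add(3, Mul(2, r)), 2)) (Function('x')(r) = Mul(Rational(1, 3), Pow(Add(Add(r, Mul(-1, -3)), r), 2)) = Mul(Rational(1, 3), Pow(Add(Add(r, 3), r), 2)) = Mul(Rational(1, 3), Pow(Add(Add(3, r), r), 2)) = Mul(Rational(1, 3), Pow(Add(3, Mul(2, r)), 2)))
Pow(Add(Add(Add(1588, 19), 868), Function('x')(-26)), Rational(1, 2)) = Pow(Add(Add(Add(1588, 19), 868), Mul(Rational(1, 3), Pow(Add(3, Mul(2, -26)), 2))), Rational(1, 2)) = Pow(Add(Add(1607, 868), Mul(Rational(1, 3), Pow(Add(3, -52), 2))), Rational(1, 2)) = Pow(Add(2475, Mul(Rational(1, 3), Pow(-49, 2))), Rational(1, 2)) = Pow(Add(2475, Mul(Rational(1, 3), 2401)), Rational(1, 2)) = Pow(Add(2475, Rational(2401, 3)), Rational(1, 2)) = Pow(Rational(9826, 3), Rational(1, 2)) = Mul(Rational(17, 3), Pow(102, Rational(1, 2)))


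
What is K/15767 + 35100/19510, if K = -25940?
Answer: 4733230/30761417 ≈ 0.15387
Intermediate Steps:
K/15767 + 35100/19510 = -25940/15767 + 35100/19510 = -25940*1/15767 + 35100*(1/19510) = -25940/15767 + 3510/1951 = 4733230/30761417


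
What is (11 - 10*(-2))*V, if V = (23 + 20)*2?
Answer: 2666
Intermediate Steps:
V = 86 (V = 43*2 = 86)
(11 - 10*(-2))*V = (11 - 10*(-2))*86 = (11 + 20)*86 = 31*86 = 2666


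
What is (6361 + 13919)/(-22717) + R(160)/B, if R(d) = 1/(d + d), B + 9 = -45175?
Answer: -293226109117/328462376960 ≈ -0.89272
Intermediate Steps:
B = -45184 (B = -9 - 45175 = -45184)
R(d) = 1/(2*d)
(6361 + 13919)/(-22717) + R(160)/B = (6361 + 13919)/(-22717) + ((1/2)/160)/(-45184) = 20280*(-1/22717) + ((1/2)*(1/160))*(-1/45184) = -20280/22717 + (1/320)*(-1/45184) = -20280/22717 - 1/14458880 = -293226109117/328462376960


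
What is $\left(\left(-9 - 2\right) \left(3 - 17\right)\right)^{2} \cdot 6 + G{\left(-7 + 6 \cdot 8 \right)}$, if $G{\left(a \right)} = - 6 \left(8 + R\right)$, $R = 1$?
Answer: $142242$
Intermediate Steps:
$G{\left(a \right)} = -54$ ($G{\left(a \right)} = - 6 \left(8 + 1\right) = \left(-6\right) 9 = -54$)
$\left(\left(-9 - 2\right) \left(3 - 17\right)\right)^{2} \cdot 6 + G{\left(-7 + 6 \cdot 8 \right)} = \left(\left(-9 - 2\right) \left(3 - 17\right)\right)^{2} \cdot 6 - 54 = \left(\left(-11\right) \left(-14\right)\right)^{2} \cdot 6 - 54 = 154^{2} \cdot 6 - 54 = 23716 \cdot 6 - 54 = 142296 - 54 = 142242$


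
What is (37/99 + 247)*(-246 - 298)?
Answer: -13322560/99 ≈ -1.3457e+5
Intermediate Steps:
(37/99 + 247)*(-246 - 298) = (37*(1/99) + 247)*(-544) = (37/99 + 247)*(-544) = (24490/99)*(-544) = -13322560/99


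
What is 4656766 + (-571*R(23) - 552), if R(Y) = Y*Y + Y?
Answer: 4341022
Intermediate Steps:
R(Y) = Y + Y**2 (R(Y) = Y**2 + Y = Y + Y**2)
4656766 + (-571*R(23) - 552) = 4656766 + (-13133*(1 + 23) - 552) = 4656766 + (-13133*24 - 552) = 4656766 + (-571*552 - 552) = 4656766 + (-315192 - 552) = 4656766 - 315744 = 4341022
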